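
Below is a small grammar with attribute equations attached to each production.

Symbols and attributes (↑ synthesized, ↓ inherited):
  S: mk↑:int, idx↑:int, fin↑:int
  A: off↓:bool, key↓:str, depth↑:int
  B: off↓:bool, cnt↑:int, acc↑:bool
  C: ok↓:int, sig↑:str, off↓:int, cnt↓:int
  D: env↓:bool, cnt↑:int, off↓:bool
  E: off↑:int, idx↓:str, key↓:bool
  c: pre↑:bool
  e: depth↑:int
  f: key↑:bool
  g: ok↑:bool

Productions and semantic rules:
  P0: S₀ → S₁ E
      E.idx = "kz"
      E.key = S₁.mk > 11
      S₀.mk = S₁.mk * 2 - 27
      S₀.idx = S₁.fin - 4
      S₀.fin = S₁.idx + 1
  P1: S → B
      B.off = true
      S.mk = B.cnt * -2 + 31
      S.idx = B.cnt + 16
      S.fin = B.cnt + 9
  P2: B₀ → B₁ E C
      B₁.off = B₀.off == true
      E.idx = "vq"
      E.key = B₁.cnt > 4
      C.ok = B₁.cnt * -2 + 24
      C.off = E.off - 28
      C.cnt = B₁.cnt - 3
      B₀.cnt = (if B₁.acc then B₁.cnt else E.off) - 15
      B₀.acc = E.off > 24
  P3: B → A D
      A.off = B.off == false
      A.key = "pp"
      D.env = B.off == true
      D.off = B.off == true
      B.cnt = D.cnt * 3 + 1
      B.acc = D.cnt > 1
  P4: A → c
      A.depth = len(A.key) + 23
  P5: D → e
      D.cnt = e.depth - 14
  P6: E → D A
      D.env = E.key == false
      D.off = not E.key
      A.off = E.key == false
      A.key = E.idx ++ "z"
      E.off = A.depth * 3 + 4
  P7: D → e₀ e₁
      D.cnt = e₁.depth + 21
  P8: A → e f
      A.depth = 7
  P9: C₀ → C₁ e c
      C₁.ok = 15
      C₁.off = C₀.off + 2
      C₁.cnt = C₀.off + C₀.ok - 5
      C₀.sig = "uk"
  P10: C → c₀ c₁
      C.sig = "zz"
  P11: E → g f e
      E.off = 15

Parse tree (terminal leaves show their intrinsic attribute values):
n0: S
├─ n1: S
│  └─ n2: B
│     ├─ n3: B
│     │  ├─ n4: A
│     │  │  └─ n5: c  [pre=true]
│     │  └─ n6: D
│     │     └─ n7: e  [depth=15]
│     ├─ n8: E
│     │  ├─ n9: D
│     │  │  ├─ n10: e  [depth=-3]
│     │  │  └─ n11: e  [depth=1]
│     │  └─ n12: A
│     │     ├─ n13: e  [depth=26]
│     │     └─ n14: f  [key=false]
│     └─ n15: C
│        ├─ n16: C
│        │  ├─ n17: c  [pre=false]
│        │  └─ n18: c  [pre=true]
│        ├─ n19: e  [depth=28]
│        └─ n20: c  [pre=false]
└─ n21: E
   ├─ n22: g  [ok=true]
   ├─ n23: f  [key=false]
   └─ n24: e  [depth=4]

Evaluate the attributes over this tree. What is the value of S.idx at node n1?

1. n2.off = true  [true]
2. n3.off = true  [B₀.off == true]
3. n4.off = false  [B.off == false]
4. n4.key = "pp"  ["pp"]
5. n5.pre = true  [terminal]
6. n4.depth = 25  [len(A.key) + 23]
7. n6.env = true  [B.off == true]
8. n6.off = true  [B.off == true]
9. n7.depth = 15  [terminal]
10. n6.cnt = 1  [e.depth - 14]
11. n3.cnt = 4  [D.cnt * 3 + 1]
12. n3.acc = false  [D.cnt > 1]
13. n8.idx = "vq"  ["vq"]
14. n8.key = false  [B₁.cnt > 4]
15. n9.env = true  [E.key == false]
16. n9.off = true  [not E.key]
17. n10.depth = -3  [terminal]
18. n11.depth = 1  [terminal]
19. n9.cnt = 22  [e₁.depth + 21]
20. n12.off = true  [E.key == false]
21. n12.key = "vqz"  [E.idx ++ "z"]
22. n13.depth = 26  [terminal]
23. n14.key = false  [terminal]
24. n12.depth = 7  [7]
25. n8.off = 25  [A.depth * 3 + 4]
26. n15.ok = 16  [B₁.cnt * -2 + 24]
27. n15.off = -3  [E.off - 28]
28. n15.cnt = 1  [B₁.cnt - 3]
29. n16.ok = 15  [15]
30. n16.off = -1  [C₀.off + 2]
31. n16.cnt = 8  [C₀.off + C₀.ok - 5]
32. n17.pre = false  [terminal]
33. n18.pre = true  [terminal]
34. n16.sig = "zz"  ["zz"]
35. n19.depth = 28  [terminal]
36. n20.pre = false  [terminal]
37. n15.sig = "uk"  ["uk"]
38. n2.cnt = 10  [(if B₁.acc then B₁.cnt else E.off) - 15]
39. n2.acc = true  [E.off > 24]
40. n1.mk = 11  [B.cnt * -2 + 31]
41. n1.idx = 26  [B.cnt + 16]
42. n1.fin = 19  [B.cnt + 9]
43. n21.idx = "kz"  ["kz"]
44. n21.key = false  [S₁.mk > 11]
45. n22.ok = true  [terminal]
46. n23.key = false  [terminal]
47. n24.depth = 4  [terminal]
48. n21.off = 15  [15]
49. n0.mk = -5  [S₁.mk * 2 - 27]
50. n0.idx = 15  [S₁.fin - 4]
51. n0.fin = 27  [S₁.idx + 1]

26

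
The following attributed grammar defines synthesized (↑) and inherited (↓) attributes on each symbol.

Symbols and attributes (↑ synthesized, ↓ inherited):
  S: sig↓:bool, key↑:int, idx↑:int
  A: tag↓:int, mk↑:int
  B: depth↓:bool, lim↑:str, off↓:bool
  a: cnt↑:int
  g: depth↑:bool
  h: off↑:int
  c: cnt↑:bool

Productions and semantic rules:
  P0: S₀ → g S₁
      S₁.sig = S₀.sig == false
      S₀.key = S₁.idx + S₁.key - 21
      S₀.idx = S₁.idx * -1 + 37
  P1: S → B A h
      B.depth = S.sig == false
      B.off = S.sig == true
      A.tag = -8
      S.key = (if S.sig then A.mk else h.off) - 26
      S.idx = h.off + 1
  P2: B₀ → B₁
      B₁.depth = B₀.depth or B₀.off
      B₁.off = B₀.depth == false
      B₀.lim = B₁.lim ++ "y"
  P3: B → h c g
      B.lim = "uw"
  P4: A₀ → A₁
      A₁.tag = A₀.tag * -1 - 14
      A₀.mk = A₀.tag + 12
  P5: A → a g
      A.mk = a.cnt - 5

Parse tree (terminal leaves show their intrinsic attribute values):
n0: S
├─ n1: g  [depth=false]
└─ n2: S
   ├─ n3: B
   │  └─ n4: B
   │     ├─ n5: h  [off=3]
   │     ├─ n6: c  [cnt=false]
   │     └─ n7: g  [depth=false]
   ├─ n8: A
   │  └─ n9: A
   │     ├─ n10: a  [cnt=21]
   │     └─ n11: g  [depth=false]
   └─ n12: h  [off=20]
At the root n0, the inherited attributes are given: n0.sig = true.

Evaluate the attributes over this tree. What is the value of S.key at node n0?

1. n0.sig = true  [given at root]
2. n1.depth = false  [terminal]
3. n2.sig = false  [S₀.sig == false]
4. n3.depth = true  [S.sig == false]
5. n3.off = false  [S.sig == true]
6. n4.depth = true  [B₀.depth or B₀.off]
7. n4.off = false  [B₀.depth == false]
8. n5.off = 3  [terminal]
9. n6.cnt = false  [terminal]
10. n7.depth = false  [terminal]
11. n4.lim = "uw"  ["uw"]
12. n3.lim = "uwy"  [B₁.lim ++ "y"]
13. n8.tag = -8  [-8]
14. n9.tag = -6  [A₀.tag * -1 - 14]
15. n10.cnt = 21  [terminal]
16. n11.depth = false  [terminal]
17. n9.mk = 16  [a.cnt - 5]
18. n8.mk = 4  [A₀.tag + 12]
19. n12.off = 20  [terminal]
20. n2.key = -6  [(if S.sig then A.mk else h.off) - 26]
21. n2.idx = 21  [h.off + 1]
22. n0.key = -6  [S₁.idx + S₁.key - 21]
23. n0.idx = 16  [S₁.idx * -1 + 37]

-6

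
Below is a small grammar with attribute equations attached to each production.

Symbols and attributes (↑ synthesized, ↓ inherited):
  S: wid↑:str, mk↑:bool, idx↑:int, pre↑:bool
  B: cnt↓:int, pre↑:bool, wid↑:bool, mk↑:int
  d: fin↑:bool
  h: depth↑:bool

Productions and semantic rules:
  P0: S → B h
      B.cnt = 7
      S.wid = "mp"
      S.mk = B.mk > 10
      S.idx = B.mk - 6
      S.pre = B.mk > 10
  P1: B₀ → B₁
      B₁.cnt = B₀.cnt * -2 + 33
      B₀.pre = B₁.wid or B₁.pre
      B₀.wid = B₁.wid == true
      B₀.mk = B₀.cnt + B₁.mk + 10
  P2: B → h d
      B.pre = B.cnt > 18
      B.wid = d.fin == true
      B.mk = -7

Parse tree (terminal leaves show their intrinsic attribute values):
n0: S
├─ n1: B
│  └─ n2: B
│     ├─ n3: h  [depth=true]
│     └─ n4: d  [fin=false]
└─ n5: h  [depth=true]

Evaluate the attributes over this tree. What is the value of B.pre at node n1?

1. n1.cnt = 7  [7]
2. n2.cnt = 19  [B₀.cnt * -2 + 33]
3. n3.depth = true  [terminal]
4. n4.fin = false  [terminal]
5. n2.pre = true  [B.cnt > 18]
6. n2.wid = false  [d.fin == true]
7. n2.mk = -7  [-7]
8. n1.pre = true  [B₁.wid or B₁.pre]
9. n1.wid = false  [B₁.wid == true]
10. n1.mk = 10  [B₀.cnt + B₁.mk + 10]
11. n5.depth = true  [terminal]
12. n0.wid = "mp"  ["mp"]
13. n0.mk = false  [B.mk > 10]
14. n0.idx = 4  [B.mk - 6]
15. n0.pre = false  [B.mk > 10]

true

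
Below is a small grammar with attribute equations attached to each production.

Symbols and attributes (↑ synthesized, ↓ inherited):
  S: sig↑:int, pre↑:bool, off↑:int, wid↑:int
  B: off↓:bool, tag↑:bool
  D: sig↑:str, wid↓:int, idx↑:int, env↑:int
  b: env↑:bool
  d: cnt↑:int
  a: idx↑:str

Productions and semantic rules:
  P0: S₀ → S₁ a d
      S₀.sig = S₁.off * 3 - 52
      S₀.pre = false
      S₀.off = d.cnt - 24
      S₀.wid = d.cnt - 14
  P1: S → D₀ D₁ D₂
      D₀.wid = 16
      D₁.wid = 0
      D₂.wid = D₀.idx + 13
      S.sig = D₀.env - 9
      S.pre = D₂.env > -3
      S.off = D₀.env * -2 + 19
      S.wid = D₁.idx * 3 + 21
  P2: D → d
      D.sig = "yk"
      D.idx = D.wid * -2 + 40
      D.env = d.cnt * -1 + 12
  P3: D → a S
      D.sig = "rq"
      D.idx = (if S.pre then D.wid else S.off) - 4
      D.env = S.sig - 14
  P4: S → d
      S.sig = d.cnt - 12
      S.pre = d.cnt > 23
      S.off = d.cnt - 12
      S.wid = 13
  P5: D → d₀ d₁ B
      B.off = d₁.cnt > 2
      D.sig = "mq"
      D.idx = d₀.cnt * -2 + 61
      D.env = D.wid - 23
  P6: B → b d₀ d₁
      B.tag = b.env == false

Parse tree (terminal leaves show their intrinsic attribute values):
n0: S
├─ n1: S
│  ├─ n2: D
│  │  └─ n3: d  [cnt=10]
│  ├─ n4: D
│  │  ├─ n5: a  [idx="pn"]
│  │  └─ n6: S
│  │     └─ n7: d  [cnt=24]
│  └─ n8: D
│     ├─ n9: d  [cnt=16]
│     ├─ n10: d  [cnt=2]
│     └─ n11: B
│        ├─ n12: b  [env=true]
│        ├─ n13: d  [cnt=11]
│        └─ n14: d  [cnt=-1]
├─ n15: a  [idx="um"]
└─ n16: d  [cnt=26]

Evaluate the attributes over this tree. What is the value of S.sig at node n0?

1. n2.wid = 16  [16]
2. n3.cnt = 10  [terminal]
3. n2.sig = "yk"  ["yk"]
4. n2.idx = 8  [D.wid * -2 + 40]
5. n2.env = 2  [d.cnt * -1 + 12]
6. n4.wid = 0  [0]
7. n5.idx = "pn"  [terminal]
8. n7.cnt = 24  [terminal]
9. n6.sig = 12  [d.cnt - 12]
10. n6.pre = true  [d.cnt > 23]
11. n6.off = 12  [d.cnt - 12]
12. n6.wid = 13  [13]
13. n4.sig = "rq"  ["rq"]
14. n4.idx = -4  [(if S.pre then D.wid else S.off) - 4]
15. n4.env = -2  [S.sig - 14]
16. n8.wid = 21  [D₀.idx + 13]
17. n9.cnt = 16  [terminal]
18. n10.cnt = 2  [terminal]
19. n11.off = false  [d₁.cnt > 2]
20. n12.env = true  [terminal]
21. n13.cnt = 11  [terminal]
22. n14.cnt = -1  [terminal]
23. n11.tag = false  [b.env == false]
24. n8.sig = "mq"  ["mq"]
25. n8.idx = 29  [d₀.cnt * -2 + 61]
26. n8.env = -2  [D.wid - 23]
27. n1.sig = -7  [D₀.env - 9]
28. n1.pre = true  [D₂.env > -3]
29. n1.off = 15  [D₀.env * -2 + 19]
30. n1.wid = 9  [D₁.idx * 3 + 21]
31. n15.idx = "um"  [terminal]
32. n16.cnt = 26  [terminal]
33. n0.sig = -7  [S₁.off * 3 - 52]
34. n0.pre = false  [false]
35. n0.off = 2  [d.cnt - 24]
36. n0.wid = 12  [d.cnt - 14]

-7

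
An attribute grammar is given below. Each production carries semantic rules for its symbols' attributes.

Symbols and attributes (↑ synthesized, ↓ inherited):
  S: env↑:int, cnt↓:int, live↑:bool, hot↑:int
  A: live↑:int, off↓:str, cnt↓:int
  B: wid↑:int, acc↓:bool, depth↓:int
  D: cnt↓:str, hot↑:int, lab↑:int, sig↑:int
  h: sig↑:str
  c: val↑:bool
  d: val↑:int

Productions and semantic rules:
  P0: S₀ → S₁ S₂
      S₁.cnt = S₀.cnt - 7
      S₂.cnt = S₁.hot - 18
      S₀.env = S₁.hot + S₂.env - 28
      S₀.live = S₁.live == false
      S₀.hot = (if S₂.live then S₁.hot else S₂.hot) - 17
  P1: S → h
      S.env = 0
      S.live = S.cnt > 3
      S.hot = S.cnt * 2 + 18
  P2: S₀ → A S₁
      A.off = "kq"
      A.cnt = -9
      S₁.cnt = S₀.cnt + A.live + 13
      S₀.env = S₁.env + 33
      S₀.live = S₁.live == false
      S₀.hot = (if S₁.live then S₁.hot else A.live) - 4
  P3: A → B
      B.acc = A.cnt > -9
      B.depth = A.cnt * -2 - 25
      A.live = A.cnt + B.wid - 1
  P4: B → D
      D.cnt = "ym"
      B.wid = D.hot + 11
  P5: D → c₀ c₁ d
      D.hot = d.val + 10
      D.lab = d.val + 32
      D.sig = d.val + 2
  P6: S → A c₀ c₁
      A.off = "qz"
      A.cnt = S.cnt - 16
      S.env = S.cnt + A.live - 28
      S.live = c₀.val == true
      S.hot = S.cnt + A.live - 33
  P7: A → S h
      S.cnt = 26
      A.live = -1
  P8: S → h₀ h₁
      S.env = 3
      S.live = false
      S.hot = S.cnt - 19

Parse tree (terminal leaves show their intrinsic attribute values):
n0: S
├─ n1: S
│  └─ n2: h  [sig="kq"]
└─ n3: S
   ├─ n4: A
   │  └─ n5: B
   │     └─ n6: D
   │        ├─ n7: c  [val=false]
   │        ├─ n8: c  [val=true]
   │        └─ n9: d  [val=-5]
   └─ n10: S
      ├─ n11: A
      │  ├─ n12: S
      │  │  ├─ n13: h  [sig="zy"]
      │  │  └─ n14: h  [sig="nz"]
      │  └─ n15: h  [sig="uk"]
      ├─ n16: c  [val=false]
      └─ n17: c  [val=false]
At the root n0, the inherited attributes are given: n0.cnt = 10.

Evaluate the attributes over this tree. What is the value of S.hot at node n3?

2

1. n0.cnt = 10  [given at root]
2. n1.cnt = 3  [S₀.cnt - 7]
3. n2.sig = "kq"  [terminal]
4. n1.env = 0  [0]
5. n1.live = false  [S.cnt > 3]
6. n1.hot = 24  [S.cnt * 2 + 18]
7. n3.cnt = 6  [S₁.hot - 18]
8. n4.off = "kq"  ["kq"]
9. n4.cnt = -9  [-9]
10. n5.acc = false  [A.cnt > -9]
11. n5.depth = -7  [A.cnt * -2 - 25]
12. n6.cnt = "ym"  ["ym"]
13. n7.val = false  [terminal]
14. n8.val = true  [terminal]
15. n9.val = -5  [terminal]
16. n6.hot = 5  [d.val + 10]
17. n6.lab = 27  [d.val + 32]
18. n6.sig = -3  [d.val + 2]
19. n5.wid = 16  [D.hot + 11]
20. n4.live = 6  [A.cnt + B.wid - 1]
21. n10.cnt = 25  [S₀.cnt + A.live + 13]
22. n11.off = "qz"  ["qz"]
23. n11.cnt = 9  [S.cnt - 16]
24. n12.cnt = 26  [26]
25. n13.sig = "zy"  [terminal]
26. n14.sig = "nz"  [terminal]
27. n12.env = 3  [3]
28. n12.live = false  [false]
29. n12.hot = 7  [S.cnt - 19]
30. n15.sig = "uk"  [terminal]
31. n11.live = -1  [-1]
32. n16.val = false  [terminal]
33. n17.val = false  [terminal]
34. n10.env = -4  [S.cnt + A.live - 28]
35. n10.live = false  [c₀.val == true]
36. n10.hot = -9  [S.cnt + A.live - 33]
37. n3.env = 29  [S₁.env + 33]
38. n3.live = true  [S₁.live == false]
39. n3.hot = 2  [(if S₁.live then S₁.hot else A.live) - 4]
40. n0.env = 25  [S₁.hot + S₂.env - 28]
41. n0.live = true  [S₁.live == false]
42. n0.hot = 7  [(if S₂.live then S₁.hot else S₂.hot) - 17]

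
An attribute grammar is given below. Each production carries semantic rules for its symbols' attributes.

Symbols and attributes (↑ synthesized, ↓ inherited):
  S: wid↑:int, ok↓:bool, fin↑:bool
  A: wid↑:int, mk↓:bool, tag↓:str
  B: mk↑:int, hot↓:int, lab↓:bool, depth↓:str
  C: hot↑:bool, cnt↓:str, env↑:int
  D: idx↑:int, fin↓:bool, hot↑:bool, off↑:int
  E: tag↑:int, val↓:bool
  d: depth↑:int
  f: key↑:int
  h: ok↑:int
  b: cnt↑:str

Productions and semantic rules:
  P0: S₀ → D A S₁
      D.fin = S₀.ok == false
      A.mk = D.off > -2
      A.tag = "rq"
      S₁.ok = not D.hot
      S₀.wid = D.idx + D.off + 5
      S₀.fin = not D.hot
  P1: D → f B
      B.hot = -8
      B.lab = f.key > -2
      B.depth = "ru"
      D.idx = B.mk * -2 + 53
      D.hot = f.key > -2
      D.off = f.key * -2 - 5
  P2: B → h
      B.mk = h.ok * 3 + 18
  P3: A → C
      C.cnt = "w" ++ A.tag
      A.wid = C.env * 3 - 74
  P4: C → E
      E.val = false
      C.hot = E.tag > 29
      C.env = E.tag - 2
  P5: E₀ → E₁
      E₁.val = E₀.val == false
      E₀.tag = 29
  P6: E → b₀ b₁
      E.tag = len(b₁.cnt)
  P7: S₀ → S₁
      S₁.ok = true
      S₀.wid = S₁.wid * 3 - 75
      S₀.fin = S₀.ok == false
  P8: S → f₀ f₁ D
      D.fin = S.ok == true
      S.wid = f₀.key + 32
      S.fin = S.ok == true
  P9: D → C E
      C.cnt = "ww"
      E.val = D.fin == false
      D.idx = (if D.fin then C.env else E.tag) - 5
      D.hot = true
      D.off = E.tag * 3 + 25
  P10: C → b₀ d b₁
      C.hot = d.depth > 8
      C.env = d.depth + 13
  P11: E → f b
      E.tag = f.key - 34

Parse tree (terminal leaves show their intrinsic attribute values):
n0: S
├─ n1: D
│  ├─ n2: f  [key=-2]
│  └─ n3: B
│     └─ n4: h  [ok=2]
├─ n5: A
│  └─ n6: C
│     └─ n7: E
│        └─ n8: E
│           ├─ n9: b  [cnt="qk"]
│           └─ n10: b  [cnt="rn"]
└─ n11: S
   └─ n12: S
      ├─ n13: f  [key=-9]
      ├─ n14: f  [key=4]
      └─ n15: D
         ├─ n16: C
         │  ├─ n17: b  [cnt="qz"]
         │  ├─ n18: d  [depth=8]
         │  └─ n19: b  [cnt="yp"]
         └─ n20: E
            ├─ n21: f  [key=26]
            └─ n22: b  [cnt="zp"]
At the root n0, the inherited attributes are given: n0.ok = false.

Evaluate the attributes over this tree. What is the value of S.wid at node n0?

9

1. n0.ok = false  [given at root]
2. n1.fin = true  [S₀.ok == false]
3. n2.key = -2  [terminal]
4. n3.hot = -8  [-8]
5. n3.lab = false  [f.key > -2]
6. n3.depth = "ru"  ["ru"]
7. n4.ok = 2  [terminal]
8. n3.mk = 24  [h.ok * 3 + 18]
9. n1.idx = 5  [B.mk * -2 + 53]
10. n1.hot = false  [f.key > -2]
11. n1.off = -1  [f.key * -2 - 5]
12. n5.mk = true  [D.off > -2]
13. n5.tag = "rq"  ["rq"]
14. n6.cnt = "wrq"  ["w" ++ A.tag]
15. n7.val = false  [false]
16. n8.val = true  [E₀.val == false]
17. n9.cnt = "qk"  [terminal]
18. n10.cnt = "rn"  [terminal]
19. n8.tag = 2  [len(b₁.cnt)]
20. n7.tag = 29  [29]
21. n6.hot = false  [E.tag > 29]
22. n6.env = 27  [E.tag - 2]
23. n5.wid = 7  [C.env * 3 - 74]
24. n11.ok = true  [not D.hot]
25. n12.ok = true  [true]
26. n13.key = -9  [terminal]
27. n14.key = 4  [terminal]
28. n15.fin = true  [S.ok == true]
29. n16.cnt = "ww"  ["ww"]
30. n17.cnt = "qz"  [terminal]
31. n18.depth = 8  [terminal]
32. n19.cnt = "yp"  [terminal]
33. n16.hot = false  [d.depth > 8]
34. n16.env = 21  [d.depth + 13]
35. n20.val = false  [D.fin == false]
36. n21.key = 26  [terminal]
37. n22.cnt = "zp"  [terminal]
38. n20.tag = -8  [f.key - 34]
39. n15.idx = 16  [(if D.fin then C.env else E.tag) - 5]
40. n15.hot = true  [true]
41. n15.off = 1  [E.tag * 3 + 25]
42. n12.wid = 23  [f₀.key + 32]
43. n12.fin = true  [S.ok == true]
44. n11.wid = -6  [S₁.wid * 3 - 75]
45. n11.fin = false  [S₀.ok == false]
46. n0.wid = 9  [D.idx + D.off + 5]
47. n0.fin = true  [not D.hot]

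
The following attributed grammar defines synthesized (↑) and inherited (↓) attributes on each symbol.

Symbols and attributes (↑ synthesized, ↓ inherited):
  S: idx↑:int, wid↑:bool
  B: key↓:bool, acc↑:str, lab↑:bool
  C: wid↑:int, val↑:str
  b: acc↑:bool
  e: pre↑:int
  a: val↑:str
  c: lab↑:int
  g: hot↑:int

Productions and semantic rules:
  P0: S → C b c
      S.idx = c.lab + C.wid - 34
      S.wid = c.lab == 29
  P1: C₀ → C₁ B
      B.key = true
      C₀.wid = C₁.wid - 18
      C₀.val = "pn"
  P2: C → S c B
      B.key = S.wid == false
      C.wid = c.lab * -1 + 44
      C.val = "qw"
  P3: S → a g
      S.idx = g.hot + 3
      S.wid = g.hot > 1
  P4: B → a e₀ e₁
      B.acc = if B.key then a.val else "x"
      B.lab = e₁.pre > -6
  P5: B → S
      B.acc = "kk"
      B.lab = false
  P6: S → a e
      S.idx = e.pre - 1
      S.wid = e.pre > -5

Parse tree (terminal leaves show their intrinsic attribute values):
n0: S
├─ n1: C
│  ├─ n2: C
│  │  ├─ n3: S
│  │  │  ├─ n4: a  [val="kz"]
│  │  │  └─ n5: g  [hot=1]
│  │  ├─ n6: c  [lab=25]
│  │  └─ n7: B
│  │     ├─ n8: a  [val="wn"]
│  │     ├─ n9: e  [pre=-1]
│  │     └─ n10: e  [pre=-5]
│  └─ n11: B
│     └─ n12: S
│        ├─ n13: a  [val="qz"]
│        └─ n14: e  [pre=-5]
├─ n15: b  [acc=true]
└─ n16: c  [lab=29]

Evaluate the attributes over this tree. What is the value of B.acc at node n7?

1. n4.val = "kz"  [terminal]
2. n5.hot = 1  [terminal]
3. n3.idx = 4  [g.hot + 3]
4. n3.wid = false  [g.hot > 1]
5. n6.lab = 25  [terminal]
6. n7.key = true  [S.wid == false]
7. n8.val = "wn"  [terminal]
8. n9.pre = -1  [terminal]
9. n10.pre = -5  [terminal]
10. n7.acc = "wn"  [if B.key then a.val else "x"]
11. n7.lab = true  [e₁.pre > -6]
12. n2.wid = 19  [c.lab * -1 + 44]
13. n2.val = "qw"  ["qw"]
14. n11.key = true  [true]
15. n13.val = "qz"  [terminal]
16. n14.pre = -5  [terminal]
17. n12.idx = -6  [e.pre - 1]
18. n12.wid = false  [e.pre > -5]
19. n11.acc = "kk"  ["kk"]
20. n11.lab = false  [false]
21. n1.wid = 1  [C₁.wid - 18]
22. n1.val = "pn"  ["pn"]
23. n15.acc = true  [terminal]
24. n16.lab = 29  [terminal]
25. n0.idx = -4  [c.lab + C.wid - 34]
26. n0.wid = true  [c.lab == 29]

"wn"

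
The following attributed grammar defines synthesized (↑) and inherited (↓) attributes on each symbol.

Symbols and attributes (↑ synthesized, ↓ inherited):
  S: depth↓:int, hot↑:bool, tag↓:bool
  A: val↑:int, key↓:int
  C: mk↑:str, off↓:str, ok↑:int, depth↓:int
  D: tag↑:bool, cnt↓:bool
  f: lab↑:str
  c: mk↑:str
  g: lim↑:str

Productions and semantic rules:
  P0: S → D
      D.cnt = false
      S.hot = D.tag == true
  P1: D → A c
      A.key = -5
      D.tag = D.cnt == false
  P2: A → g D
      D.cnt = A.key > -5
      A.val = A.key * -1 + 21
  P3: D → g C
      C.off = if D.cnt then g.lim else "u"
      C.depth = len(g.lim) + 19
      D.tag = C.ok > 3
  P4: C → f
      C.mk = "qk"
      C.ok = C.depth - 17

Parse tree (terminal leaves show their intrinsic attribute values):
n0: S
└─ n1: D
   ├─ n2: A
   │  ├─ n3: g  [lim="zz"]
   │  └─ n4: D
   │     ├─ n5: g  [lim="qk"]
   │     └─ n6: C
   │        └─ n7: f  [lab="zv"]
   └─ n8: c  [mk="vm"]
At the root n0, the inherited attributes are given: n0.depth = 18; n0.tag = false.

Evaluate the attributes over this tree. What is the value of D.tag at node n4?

true

1. n0.depth = 18  [given at root]
2. n0.tag = false  [given at root]
3. n1.cnt = false  [false]
4. n2.key = -5  [-5]
5. n3.lim = "zz"  [terminal]
6. n4.cnt = false  [A.key > -5]
7. n5.lim = "qk"  [terminal]
8. n6.off = "u"  [if D.cnt then g.lim else "u"]
9. n6.depth = 21  [len(g.lim) + 19]
10. n7.lab = "zv"  [terminal]
11. n6.mk = "qk"  ["qk"]
12. n6.ok = 4  [C.depth - 17]
13. n4.tag = true  [C.ok > 3]
14. n2.val = 26  [A.key * -1 + 21]
15. n8.mk = "vm"  [terminal]
16. n1.tag = true  [D.cnt == false]
17. n0.hot = true  [D.tag == true]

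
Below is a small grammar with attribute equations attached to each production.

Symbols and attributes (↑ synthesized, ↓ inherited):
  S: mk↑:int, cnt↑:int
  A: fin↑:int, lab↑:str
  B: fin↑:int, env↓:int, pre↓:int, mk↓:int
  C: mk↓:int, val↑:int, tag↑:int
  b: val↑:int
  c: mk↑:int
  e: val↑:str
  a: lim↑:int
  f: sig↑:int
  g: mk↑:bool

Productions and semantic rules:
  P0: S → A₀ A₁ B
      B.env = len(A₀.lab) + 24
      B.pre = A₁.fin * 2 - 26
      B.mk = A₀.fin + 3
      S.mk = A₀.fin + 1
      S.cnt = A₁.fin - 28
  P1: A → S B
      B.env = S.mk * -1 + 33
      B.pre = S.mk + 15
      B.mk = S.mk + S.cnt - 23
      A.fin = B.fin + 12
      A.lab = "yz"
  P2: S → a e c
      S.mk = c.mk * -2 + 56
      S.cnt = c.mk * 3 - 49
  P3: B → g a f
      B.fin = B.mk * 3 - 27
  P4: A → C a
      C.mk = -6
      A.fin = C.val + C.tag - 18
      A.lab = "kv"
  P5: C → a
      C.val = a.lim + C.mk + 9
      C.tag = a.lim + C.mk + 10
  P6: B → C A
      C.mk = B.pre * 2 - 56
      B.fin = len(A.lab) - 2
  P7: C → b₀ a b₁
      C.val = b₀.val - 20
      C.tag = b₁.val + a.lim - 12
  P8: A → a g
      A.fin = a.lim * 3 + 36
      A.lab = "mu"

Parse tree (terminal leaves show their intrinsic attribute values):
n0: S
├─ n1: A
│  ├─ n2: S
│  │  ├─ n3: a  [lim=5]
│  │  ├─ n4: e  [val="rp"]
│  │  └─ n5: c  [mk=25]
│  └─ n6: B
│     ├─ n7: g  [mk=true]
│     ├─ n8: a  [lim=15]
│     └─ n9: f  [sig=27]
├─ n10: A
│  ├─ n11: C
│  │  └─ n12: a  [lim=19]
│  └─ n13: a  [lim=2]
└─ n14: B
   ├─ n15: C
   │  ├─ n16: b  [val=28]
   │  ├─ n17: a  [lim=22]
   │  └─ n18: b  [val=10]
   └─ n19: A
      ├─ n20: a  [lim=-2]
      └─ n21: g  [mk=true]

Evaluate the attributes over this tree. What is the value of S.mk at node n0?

13

1. n3.lim = 5  [terminal]
2. n4.val = "rp"  [terminal]
3. n5.mk = 25  [terminal]
4. n2.mk = 6  [c.mk * -2 + 56]
5. n2.cnt = 26  [c.mk * 3 - 49]
6. n6.env = 27  [S.mk * -1 + 33]
7. n6.pre = 21  [S.mk + 15]
8. n6.mk = 9  [S.mk + S.cnt - 23]
9. n7.mk = true  [terminal]
10. n8.lim = 15  [terminal]
11. n9.sig = 27  [terminal]
12. n6.fin = 0  [B.mk * 3 - 27]
13. n1.fin = 12  [B.fin + 12]
14. n1.lab = "yz"  ["yz"]
15. n11.mk = -6  [-6]
16. n12.lim = 19  [terminal]
17. n11.val = 22  [a.lim + C.mk + 9]
18. n11.tag = 23  [a.lim + C.mk + 10]
19. n13.lim = 2  [terminal]
20. n10.fin = 27  [C.val + C.tag - 18]
21. n10.lab = "kv"  ["kv"]
22. n14.env = 26  [len(A₀.lab) + 24]
23. n14.pre = 28  [A₁.fin * 2 - 26]
24. n14.mk = 15  [A₀.fin + 3]
25. n15.mk = 0  [B.pre * 2 - 56]
26. n16.val = 28  [terminal]
27. n17.lim = 22  [terminal]
28. n18.val = 10  [terminal]
29. n15.val = 8  [b₀.val - 20]
30. n15.tag = 20  [b₁.val + a.lim - 12]
31. n20.lim = -2  [terminal]
32. n21.mk = true  [terminal]
33. n19.fin = 30  [a.lim * 3 + 36]
34. n19.lab = "mu"  ["mu"]
35. n14.fin = 0  [len(A.lab) - 2]
36. n0.mk = 13  [A₀.fin + 1]
37. n0.cnt = -1  [A₁.fin - 28]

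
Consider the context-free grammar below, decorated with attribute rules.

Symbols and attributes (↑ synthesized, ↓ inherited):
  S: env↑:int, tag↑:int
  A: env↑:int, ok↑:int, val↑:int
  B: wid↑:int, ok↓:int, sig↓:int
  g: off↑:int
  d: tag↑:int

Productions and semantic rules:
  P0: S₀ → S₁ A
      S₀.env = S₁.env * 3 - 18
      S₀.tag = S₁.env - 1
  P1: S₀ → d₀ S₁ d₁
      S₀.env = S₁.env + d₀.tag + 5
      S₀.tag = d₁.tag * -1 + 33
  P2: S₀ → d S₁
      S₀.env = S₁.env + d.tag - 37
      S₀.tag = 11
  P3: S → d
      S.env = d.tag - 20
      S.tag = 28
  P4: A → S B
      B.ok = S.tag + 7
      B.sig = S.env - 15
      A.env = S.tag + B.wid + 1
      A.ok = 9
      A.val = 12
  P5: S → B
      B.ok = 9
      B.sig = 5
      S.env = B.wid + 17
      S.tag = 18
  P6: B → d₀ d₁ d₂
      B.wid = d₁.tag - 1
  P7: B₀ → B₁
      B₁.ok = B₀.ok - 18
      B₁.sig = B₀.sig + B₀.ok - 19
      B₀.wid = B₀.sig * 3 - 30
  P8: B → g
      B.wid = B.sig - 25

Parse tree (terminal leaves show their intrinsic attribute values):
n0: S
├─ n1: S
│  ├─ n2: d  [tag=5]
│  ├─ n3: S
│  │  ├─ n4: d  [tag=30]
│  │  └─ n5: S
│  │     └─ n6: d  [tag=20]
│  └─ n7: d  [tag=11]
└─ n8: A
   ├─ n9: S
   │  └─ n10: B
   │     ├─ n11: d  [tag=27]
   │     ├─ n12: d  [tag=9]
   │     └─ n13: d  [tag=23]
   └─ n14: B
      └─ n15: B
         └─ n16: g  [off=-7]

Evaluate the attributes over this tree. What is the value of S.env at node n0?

1. n2.tag = 5  [terminal]
2. n4.tag = 30  [terminal]
3. n6.tag = 20  [terminal]
4. n5.env = 0  [d.tag - 20]
5. n5.tag = 28  [28]
6. n3.env = -7  [S₁.env + d.tag - 37]
7. n3.tag = 11  [11]
8. n7.tag = 11  [terminal]
9. n1.env = 3  [S₁.env + d₀.tag + 5]
10. n1.tag = 22  [d₁.tag * -1 + 33]
11. n10.ok = 9  [9]
12. n10.sig = 5  [5]
13. n11.tag = 27  [terminal]
14. n12.tag = 9  [terminal]
15. n13.tag = 23  [terminal]
16. n10.wid = 8  [d₁.tag - 1]
17. n9.env = 25  [B.wid + 17]
18. n9.tag = 18  [18]
19. n14.ok = 25  [S.tag + 7]
20. n14.sig = 10  [S.env - 15]
21. n15.ok = 7  [B₀.ok - 18]
22. n15.sig = 16  [B₀.sig + B₀.ok - 19]
23. n16.off = -7  [terminal]
24. n15.wid = -9  [B.sig - 25]
25. n14.wid = 0  [B₀.sig * 3 - 30]
26. n8.env = 19  [S.tag + B.wid + 1]
27. n8.ok = 9  [9]
28. n8.val = 12  [12]
29. n0.env = -9  [S₁.env * 3 - 18]
30. n0.tag = 2  [S₁.env - 1]

-9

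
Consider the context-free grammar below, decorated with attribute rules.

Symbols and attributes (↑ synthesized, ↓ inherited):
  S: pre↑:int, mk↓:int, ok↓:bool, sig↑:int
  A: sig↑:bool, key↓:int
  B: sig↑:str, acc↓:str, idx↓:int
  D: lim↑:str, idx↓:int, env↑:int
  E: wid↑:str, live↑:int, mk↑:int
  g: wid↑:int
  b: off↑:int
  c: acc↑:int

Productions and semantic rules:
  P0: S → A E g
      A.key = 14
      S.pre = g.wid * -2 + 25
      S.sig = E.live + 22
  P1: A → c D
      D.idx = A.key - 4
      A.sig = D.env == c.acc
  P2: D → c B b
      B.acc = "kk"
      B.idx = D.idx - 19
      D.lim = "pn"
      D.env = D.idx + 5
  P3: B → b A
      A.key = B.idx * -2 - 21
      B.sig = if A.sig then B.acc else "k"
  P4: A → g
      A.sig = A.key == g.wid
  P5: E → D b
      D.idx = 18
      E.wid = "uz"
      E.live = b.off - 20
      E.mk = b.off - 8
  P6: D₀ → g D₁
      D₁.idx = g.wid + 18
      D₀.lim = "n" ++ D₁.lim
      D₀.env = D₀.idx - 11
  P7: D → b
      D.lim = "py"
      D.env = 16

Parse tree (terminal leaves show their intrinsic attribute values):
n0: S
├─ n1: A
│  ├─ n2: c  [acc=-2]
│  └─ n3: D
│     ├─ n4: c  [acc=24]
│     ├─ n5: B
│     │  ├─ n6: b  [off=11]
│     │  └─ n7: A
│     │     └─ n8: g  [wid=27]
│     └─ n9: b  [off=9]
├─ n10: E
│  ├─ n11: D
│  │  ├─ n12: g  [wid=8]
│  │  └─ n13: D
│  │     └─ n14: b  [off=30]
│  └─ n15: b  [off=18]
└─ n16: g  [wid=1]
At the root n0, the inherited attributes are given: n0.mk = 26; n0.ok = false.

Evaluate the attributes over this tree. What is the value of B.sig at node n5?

"k"

1. n0.mk = 26  [given at root]
2. n0.ok = false  [given at root]
3. n1.key = 14  [14]
4. n2.acc = -2  [terminal]
5. n3.idx = 10  [A.key - 4]
6. n4.acc = 24  [terminal]
7. n5.acc = "kk"  ["kk"]
8. n5.idx = -9  [D.idx - 19]
9. n6.off = 11  [terminal]
10. n7.key = -3  [B.idx * -2 - 21]
11. n8.wid = 27  [terminal]
12. n7.sig = false  [A.key == g.wid]
13. n5.sig = "k"  [if A.sig then B.acc else "k"]
14. n9.off = 9  [terminal]
15. n3.lim = "pn"  ["pn"]
16. n3.env = 15  [D.idx + 5]
17. n1.sig = false  [D.env == c.acc]
18. n11.idx = 18  [18]
19. n12.wid = 8  [terminal]
20. n13.idx = 26  [g.wid + 18]
21. n14.off = 30  [terminal]
22. n13.lim = "py"  ["py"]
23. n13.env = 16  [16]
24. n11.lim = "npy"  ["n" ++ D₁.lim]
25. n11.env = 7  [D₀.idx - 11]
26. n15.off = 18  [terminal]
27. n10.wid = "uz"  ["uz"]
28. n10.live = -2  [b.off - 20]
29. n10.mk = 10  [b.off - 8]
30. n16.wid = 1  [terminal]
31. n0.pre = 23  [g.wid * -2 + 25]
32. n0.sig = 20  [E.live + 22]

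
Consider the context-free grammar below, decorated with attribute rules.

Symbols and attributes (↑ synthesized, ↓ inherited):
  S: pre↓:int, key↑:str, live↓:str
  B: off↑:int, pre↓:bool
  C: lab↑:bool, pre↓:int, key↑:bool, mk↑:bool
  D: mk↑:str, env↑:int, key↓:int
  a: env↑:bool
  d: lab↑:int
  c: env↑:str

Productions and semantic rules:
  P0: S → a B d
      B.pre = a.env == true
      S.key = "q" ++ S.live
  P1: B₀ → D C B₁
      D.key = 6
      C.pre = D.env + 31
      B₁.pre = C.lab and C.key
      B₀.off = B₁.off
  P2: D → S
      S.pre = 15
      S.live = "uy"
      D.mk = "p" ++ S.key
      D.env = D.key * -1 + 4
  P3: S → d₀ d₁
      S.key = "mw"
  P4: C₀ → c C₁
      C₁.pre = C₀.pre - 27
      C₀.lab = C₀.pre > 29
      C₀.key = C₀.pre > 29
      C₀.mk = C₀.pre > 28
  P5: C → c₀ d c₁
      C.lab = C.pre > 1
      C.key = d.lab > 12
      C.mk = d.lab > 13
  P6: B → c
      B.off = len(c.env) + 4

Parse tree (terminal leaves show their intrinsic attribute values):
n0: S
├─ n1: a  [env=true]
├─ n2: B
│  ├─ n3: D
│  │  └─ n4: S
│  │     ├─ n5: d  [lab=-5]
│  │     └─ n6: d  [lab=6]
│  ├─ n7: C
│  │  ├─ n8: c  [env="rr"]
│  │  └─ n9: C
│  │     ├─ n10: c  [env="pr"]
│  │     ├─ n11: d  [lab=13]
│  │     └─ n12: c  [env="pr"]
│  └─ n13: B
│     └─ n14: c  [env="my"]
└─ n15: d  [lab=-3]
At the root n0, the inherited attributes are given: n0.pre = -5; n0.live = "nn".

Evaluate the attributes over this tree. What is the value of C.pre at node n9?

2

1. n0.pre = -5  [given at root]
2. n0.live = "nn"  [given at root]
3. n1.env = true  [terminal]
4. n2.pre = true  [a.env == true]
5. n3.key = 6  [6]
6. n4.pre = 15  [15]
7. n4.live = "uy"  ["uy"]
8. n5.lab = -5  [terminal]
9. n6.lab = 6  [terminal]
10. n4.key = "mw"  ["mw"]
11. n3.mk = "pmw"  ["p" ++ S.key]
12. n3.env = -2  [D.key * -1 + 4]
13. n7.pre = 29  [D.env + 31]
14. n8.env = "rr"  [terminal]
15. n9.pre = 2  [C₀.pre - 27]
16. n10.env = "pr"  [terminal]
17. n11.lab = 13  [terminal]
18. n12.env = "pr"  [terminal]
19. n9.lab = true  [C.pre > 1]
20. n9.key = true  [d.lab > 12]
21. n9.mk = false  [d.lab > 13]
22. n7.lab = false  [C₀.pre > 29]
23. n7.key = false  [C₀.pre > 29]
24. n7.mk = true  [C₀.pre > 28]
25. n13.pre = false  [C.lab and C.key]
26. n14.env = "my"  [terminal]
27. n13.off = 6  [len(c.env) + 4]
28. n2.off = 6  [B₁.off]
29. n15.lab = -3  [terminal]
30. n0.key = "qnn"  ["q" ++ S.live]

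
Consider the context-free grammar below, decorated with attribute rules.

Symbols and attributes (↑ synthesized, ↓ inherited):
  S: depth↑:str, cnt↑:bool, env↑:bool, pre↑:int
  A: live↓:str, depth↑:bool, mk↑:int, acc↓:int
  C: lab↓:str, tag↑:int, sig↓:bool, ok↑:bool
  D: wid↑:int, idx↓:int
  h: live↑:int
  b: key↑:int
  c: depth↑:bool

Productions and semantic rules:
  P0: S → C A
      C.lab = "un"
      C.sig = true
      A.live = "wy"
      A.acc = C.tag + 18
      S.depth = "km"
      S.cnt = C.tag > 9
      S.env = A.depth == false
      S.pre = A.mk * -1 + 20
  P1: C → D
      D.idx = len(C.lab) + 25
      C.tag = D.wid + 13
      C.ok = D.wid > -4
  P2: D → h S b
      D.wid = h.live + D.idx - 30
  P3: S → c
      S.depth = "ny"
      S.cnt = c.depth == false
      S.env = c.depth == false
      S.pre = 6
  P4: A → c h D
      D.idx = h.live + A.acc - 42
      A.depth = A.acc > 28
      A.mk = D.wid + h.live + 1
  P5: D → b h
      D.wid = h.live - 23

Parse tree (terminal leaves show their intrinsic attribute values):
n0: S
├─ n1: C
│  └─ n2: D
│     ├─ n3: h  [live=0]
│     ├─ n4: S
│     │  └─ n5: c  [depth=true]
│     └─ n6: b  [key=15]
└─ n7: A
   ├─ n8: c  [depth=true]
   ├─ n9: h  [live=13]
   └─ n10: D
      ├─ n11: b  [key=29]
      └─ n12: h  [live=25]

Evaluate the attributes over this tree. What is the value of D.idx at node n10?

1. n1.lab = "un"  ["un"]
2. n1.sig = true  [true]
3. n2.idx = 27  [len(C.lab) + 25]
4. n3.live = 0  [terminal]
5. n5.depth = true  [terminal]
6. n4.depth = "ny"  ["ny"]
7. n4.cnt = false  [c.depth == false]
8. n4.env = false  [c.depth == false]
9. n4.pre = 6  [6]
10. n6.key = 15  [terminal]
11. n2.wid = -3  [h.live + D.idx - 30]
12. n1.tag = 10  [D.wid + 13]
13. n1.ok = true  [D.wid > -4]
14. n7.live = "wy"  ["wy"]
15. n7.acc = 28  [C.tag + 18]
16. n8.depth = true  [terminal]
17. n9.live = 13  [terminal]
18. n10.idx = -1  [h.live + A.acc - 42]
19. n11.key = 29  [terminal]
20. n12.live = 25  [terminal]
21. n10.wid = 2  [h.live - 23]
22. n7.depth = false  [A.acc > 28]
23. n7.mk = 16  [D.wid + h.live + 1]
24. n0.depth = "km"  ["km"]
25. n0.cnt = true  [C.tag > 9]
26. n0.env = true  [A.depth == false]
27. n0.pre = 4  [A.mk * -1 + 20]

-1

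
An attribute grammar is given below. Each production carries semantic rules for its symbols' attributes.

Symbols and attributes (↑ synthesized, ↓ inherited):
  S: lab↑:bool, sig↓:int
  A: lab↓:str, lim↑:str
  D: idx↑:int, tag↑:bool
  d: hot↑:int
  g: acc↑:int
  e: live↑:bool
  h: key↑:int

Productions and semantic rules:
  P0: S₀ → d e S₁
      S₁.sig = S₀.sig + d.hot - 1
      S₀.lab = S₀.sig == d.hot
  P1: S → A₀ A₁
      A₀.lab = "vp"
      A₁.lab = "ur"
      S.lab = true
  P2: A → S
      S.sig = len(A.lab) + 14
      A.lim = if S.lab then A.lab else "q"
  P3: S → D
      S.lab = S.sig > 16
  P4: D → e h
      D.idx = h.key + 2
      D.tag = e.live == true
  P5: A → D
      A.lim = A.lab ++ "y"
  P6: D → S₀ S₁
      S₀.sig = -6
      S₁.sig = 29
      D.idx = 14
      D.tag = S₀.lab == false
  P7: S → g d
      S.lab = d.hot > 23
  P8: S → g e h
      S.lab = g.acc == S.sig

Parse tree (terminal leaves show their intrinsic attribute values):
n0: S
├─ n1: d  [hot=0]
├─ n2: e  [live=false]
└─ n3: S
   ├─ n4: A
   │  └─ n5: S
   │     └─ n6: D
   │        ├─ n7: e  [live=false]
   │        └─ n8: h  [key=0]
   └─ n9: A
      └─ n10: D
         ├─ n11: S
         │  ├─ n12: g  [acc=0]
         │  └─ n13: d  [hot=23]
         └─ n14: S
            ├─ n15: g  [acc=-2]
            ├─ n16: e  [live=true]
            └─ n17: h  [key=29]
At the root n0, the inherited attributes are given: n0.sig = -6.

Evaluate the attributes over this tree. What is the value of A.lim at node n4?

1. n0.sig = -6  [given at root]
2. n1.hot = 0  [terminal]
3. n2.live = false  [terminal]
4. n3.sig = -7  [S₀.sig + d.hot - 1]
5. n4.lab = "vp"  ["vp"]
6. n5.sig = 16  [len(A.lab) + 14]
7. n7.live = false  [terminal]
8. n8.key = 0  [terminal]
9. n6.idx = 2  [h.key + 2]
10. n6.tag = false  [e.live == true]
11. n5.lab = false  [S.sig > 16]
12. n4.lim = "q"  [if S.lab then A.lab else "q"]
13. n9.lab = "ur"  ["ur"]
14. n11.sig = -6  [-6]
15. n12.acc = 0  [terminal]
16. n13.hot = 23  [terminal]
17. n11.lab = false  [d.hot > 23]
18. n14.sig = 29  [29]
19. n15.acc = -2  [terminal]
20. n16.live = true  [terminal]
21. n17.key = 29  [terminal]
22. n14.lab = false  [g.acc == S.sig]
23. n10.idx = 14  [14]
24. n10.tag = true  [S₀.lab == false]
25. n9.lim = "ury"  [A.lab ++ "y"]
26. n3.lab = true  [true]
27. n0.lab = false  [S₀.sig == d.hot]

"q"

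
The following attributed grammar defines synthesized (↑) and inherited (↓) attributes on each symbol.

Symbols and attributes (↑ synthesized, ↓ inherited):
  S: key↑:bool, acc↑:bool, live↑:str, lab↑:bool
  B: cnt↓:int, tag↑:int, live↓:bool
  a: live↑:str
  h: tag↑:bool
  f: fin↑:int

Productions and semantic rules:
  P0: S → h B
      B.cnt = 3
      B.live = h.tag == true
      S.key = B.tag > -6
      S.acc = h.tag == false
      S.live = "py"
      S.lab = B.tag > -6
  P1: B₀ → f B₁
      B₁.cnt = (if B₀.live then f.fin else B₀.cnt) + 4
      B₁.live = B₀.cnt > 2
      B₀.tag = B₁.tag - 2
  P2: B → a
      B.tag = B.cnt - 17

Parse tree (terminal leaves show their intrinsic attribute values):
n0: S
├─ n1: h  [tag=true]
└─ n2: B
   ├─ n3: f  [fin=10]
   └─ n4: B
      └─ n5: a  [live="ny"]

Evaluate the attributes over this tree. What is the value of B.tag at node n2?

-5

1. n1.tag = true  [terminal]
2. n2.cnt = 3  [3]
3. n2.live = true  [h.tag == true]
4. n3.fin = 10  [terminal]
5. n4.cnt = 14  [(if B₀.live then f.fin else B₀.cnt) + 4]
6. n4.live = true  [B₀.cnt > 2]
7. n5.live = "ny"  [terminal]
8. n4.tag = -3  [B.cnt - 17]
9. n2.tag = -5  [B₁.tag - 2]
10. n0.key = true  [B.tag > -6]
11. n0.acc = false  [h.tag == false]
12. n0.live = "py"  ["py"]
13. n0.lab = true  [B.tag > -6]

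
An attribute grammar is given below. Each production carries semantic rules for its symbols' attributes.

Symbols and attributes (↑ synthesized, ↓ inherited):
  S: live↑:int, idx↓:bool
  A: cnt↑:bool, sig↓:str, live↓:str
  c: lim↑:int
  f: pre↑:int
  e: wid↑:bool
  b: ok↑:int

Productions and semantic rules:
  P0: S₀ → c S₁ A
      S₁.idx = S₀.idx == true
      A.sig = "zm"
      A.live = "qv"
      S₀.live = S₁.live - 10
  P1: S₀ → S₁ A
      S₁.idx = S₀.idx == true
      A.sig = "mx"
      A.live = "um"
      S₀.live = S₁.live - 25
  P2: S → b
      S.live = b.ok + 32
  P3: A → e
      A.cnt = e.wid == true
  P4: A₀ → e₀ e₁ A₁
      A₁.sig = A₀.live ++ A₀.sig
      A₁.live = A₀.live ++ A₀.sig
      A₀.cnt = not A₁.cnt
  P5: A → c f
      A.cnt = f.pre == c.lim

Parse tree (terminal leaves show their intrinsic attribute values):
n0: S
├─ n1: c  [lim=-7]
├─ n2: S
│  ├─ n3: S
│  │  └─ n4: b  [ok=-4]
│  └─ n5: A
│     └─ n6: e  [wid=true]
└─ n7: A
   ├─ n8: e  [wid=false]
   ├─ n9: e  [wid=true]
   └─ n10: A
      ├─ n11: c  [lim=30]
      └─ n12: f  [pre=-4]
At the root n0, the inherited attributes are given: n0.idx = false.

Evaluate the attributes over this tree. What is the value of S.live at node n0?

-7

1. n0.idx = false  [given at root]
2. n1.lim = -7  [terminal]
3. n2.idx = false  [S₀.idx == true]
4. n3.idx = false  [S₀.idx == true]
5. n4.ok = -4  [terminal]
6. n3.live = 28  [b.ok + 32]
7. n5.sig = "mx"  ["mx"]
8. n5.live = "um"  ["um"]
9. n6.wid = true  [terminal]
10. n5.cnt = true  [e.wid == true]
11. n2.live = 3  [S₁.live - 25]
12. n7.sig = "zm"  ["zm"]
13. n7.live = "qv"  ["qv"]
14. n8.wid = false  [terminal]
15. n9.wid = true  [terminal]
16. n10.sig = "qvzm"  [A₀.live ++ A₀.sig]
17. n10.live = "qvzm"  [A₀.live ++ A₀.sig]
18. n11.lim = 30  [terminal]
19. n12.pre = -4  [terminal]
20. n10.cnt = false  [f.pre == c.lim]
21. n7.cnt = true  [not A₁.cnt]
22. n0.live = -7  [S₁.live - 10]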